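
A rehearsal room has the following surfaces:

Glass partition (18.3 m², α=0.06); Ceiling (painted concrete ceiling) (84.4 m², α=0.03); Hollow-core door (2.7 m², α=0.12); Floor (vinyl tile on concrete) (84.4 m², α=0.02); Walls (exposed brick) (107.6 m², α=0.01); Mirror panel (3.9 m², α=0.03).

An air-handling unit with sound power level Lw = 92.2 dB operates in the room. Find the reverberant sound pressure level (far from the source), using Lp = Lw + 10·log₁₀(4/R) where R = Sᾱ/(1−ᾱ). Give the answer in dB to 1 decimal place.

89.8 dB

A = 6.835 sabins; S = 301.3 m².
ᾱ = 6.835/301.3 = 0.0227; R = Sᾱ/(1−ᾱ) = 6.835/(1−0.0227) = 6.994 m².
Lp = 92.2 + 10·log₁₀(4/6.994) = 92.2 + (-2.43) = 89.8 dB.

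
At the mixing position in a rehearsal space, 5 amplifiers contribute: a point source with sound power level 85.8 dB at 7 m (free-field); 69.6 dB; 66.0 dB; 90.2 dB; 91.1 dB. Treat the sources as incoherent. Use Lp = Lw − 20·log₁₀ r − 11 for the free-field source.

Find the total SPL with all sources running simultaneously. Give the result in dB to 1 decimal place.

93.7 dB

Source at 7 m: Lp = 85.8 − 20·log₁₀(7) − 11 = 57.9 dB.
Converting to relative power and adding: 10^(57.9/10) + 10^(69.6/10) + 10^(66.0/10) + 10^(90.2/10) + 10^(91.1/10) = 2.349e+09.
L_total = 10·log₁₀(2.349e+09) = 93.7 dB.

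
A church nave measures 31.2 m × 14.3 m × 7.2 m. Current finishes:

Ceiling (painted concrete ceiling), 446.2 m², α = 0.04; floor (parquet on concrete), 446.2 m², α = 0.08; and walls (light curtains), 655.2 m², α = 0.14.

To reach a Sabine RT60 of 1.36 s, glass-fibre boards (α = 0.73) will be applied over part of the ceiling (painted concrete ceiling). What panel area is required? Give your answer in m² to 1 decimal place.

Summing Sᵢαᵢ: 17.848 + 35.696 + 91.728 → A₁ = 145.272 sabins.
V = 3212.352 m³. Target absorption A₂ = 0.161 × 3212.352 / 1.36 = 380.286 sabins.
ΔA needed = 380.286 − 145.272 = 235.014 sabins.
Each m² of panel replacing the ceiling (painted concrete ceiling) adds (0.73 − 0.04) = 0.69 sabins.
Area = ΔA/Δα = 235.014/0.69 = 340.6 m².

340.6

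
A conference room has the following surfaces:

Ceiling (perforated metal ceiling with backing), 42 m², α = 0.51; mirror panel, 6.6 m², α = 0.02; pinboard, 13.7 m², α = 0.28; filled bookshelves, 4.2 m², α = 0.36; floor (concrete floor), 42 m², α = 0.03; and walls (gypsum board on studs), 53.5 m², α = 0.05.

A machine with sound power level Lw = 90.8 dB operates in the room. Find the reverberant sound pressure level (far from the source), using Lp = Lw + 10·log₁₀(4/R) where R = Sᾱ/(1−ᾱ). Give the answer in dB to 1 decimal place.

Σ(Sᵢαᵢ) = 42·0.51 + 6.6·0.02 + 13.7·0.28 + 4.2·0.36 + 42·0.03 + 53.5·0.05 = 30.835; total area S = 162.0 m².
ᾱ = 30.835/162.0 = 0.1903; R = Sᾱ/(1−ᾱ) = 30.835/(1−0.1903) = 38.082 m².
Lp = 90.8 + 10·log₁₀(4/38.082) = 90.8 + (-9.79) = 81.0 dB.

81.0 dB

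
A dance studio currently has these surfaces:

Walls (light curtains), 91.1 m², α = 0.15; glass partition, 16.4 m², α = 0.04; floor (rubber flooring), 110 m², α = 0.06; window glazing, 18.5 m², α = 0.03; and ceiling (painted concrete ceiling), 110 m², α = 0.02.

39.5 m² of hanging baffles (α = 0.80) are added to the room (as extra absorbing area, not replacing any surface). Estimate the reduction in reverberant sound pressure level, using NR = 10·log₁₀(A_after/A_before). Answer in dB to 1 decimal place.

3.7 dB

Equivalent absorption area: A_before = 91.1×0.15 + 16.4×0.04 + 110×0.06 + 18.5×0.03 + 110×0.02 = 23.676 m².
Treatment contributes 39.5·0.80 = 31.600 sabins.
New total A_after = 55.276 sabins.
NR = 10·log₁₀(55.276/23.676) = 3.7 dB.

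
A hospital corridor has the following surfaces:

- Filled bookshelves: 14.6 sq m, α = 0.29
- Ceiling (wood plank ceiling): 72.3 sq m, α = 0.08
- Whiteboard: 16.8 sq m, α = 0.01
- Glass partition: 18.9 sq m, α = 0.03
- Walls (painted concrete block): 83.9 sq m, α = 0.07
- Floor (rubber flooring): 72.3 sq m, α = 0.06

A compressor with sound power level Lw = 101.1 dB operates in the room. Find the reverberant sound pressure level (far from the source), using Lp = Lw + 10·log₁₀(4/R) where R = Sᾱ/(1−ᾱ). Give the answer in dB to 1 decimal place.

93.6 dB

A = 20.964 sabins; S = 278.8 sq m.
ᾱ = 0.0752, so room constant R = A/(1−ᾱ) = 22.669 sq m.
Lp = 101.1 + 10·log₁₀(4/22.669) = 101.1 + (-7.53) = 93.6 dB.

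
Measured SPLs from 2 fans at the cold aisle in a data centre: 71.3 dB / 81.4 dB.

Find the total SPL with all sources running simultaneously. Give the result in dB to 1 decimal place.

81.8 dB

Sum in the linear (power) domain: Σ 10^(Lᵢ/10) = 10^(71.3/10) + 10^(81.4/10) = 1.515e+08.
L_total = 10·log₁₀(1.515e+08) = 81.8 dB.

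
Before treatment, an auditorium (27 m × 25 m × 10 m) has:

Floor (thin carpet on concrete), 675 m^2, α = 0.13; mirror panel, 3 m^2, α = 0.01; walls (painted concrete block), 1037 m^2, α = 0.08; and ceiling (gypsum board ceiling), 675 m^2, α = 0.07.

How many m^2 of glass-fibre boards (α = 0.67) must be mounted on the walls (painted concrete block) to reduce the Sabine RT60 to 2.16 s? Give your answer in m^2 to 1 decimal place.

Summing Sᵢαᵢ: 87.750 + 0.030 + 82.960 + 47.250 → A₁ = 217.990 sabins.
Required A₂ = 0.161·6750/2.16 = 503.125 sabins.
ΔA needed = 503.125 − 217.990 = 285.135 sabins.
Each m^2 of panel replacing the walls (painted concrete block) adds (0.67 − 0.08) = 0.59 sabins.
Panel area = 285.135 / 0.59 = 483.3 m^2.

483.3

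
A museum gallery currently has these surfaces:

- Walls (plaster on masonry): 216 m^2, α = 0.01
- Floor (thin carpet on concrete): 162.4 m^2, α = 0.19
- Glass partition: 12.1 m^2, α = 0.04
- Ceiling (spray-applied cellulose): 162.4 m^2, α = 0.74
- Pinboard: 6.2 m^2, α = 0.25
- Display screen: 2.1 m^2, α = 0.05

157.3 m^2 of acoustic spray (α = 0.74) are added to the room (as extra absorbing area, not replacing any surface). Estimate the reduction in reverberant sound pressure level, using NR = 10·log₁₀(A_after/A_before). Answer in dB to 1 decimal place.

2.4 dB

Total absorption A_before = 216·0.01 + 162.4·0.19 + 12.1·0.04 + 162.4·0.74 + 6.2·0.25 + 2.1·0.05
  = 2.160 + 30.856 + 0.484 + 120.176 + 1.550 + 0.105 = 155.331 m^2 sabins.
Treatment contributes 157.3·0.74 = 116.402 sabins.
A_after = 155.331 + 116.402 = 271.733 sabins.
Reduction = 10 log₁₀(A_after/A_before) = 10 log₁₀(1.7494) = 2.4 dB.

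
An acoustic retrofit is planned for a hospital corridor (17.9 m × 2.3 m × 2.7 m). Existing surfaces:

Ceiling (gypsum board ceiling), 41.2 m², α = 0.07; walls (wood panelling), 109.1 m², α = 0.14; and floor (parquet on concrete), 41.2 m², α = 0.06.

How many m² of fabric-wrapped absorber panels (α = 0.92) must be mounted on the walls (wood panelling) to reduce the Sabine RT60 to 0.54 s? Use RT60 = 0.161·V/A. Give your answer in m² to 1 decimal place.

16.0

Total absorption A₁ = 41.2×0.07 + 109.1×0.14 + 41.2×0.06
  = 2.884 + 15.274 + 2.472 = 20.630 m² sabins.
V = 111.159 m³. Target absorption A₂ = 0.161 × 111.159 / 0.54 = 33.142 sabins.
Absorption to add: 33.142 − 20.630 = 12.512 sabins.
Net gain per m²: Δα = 0.92 − 0.14 = 0.78.
Panel area = 12.512 / 0.78 = 16.0 m².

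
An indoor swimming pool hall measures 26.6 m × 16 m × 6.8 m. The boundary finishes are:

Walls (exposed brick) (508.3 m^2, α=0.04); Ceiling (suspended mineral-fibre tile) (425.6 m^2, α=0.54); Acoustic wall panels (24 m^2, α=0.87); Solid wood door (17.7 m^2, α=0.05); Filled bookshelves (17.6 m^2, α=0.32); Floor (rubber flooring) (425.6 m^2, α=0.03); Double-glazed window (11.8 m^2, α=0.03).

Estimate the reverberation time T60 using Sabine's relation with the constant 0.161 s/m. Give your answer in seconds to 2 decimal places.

Summing Sᵢαᵢ: 20.332 + 229.824 + 20.880 + 0.885 + 5.632 + 12.768 + 0.354 → A = 290.675 sabins.
Volume V = 26.6 × 16 × 6.8 = 2894.08 m³.
T = 0.161 V/A = 0.161·2894.08/290.675 = 1.60 s.

1.60 s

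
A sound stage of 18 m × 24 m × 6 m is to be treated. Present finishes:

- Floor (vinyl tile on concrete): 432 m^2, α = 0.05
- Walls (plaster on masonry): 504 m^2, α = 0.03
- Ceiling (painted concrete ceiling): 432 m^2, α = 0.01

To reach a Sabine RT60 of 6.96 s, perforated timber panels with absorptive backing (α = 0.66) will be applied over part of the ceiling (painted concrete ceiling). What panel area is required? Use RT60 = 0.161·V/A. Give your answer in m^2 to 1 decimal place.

Total absorption A₁ = 432·0.05 + 504·0.03 + 432·0.01
  = 21.600 + 15.120 + 4.320 = 41.040 m^2 sabins.
Required A₂ = 0.161·2592/6.96 = 59.959 sabins.
ΔA needed = 59.959 − 41.040 = 18.919 sabins.
Each m^2 of panel replacing the ceiling (painted concrete ceiling) adds (0.66 − 0.01) = 0.65 sabins.
Panel area = 18.919 / 0.65 = 29.1 m^2.

29.1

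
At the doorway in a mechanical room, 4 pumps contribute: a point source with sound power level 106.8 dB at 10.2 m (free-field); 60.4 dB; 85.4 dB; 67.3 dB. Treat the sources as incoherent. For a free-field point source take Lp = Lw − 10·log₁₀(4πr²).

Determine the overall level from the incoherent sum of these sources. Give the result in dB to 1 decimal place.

85.9 dB

Source at 10.2 m: Lp = 106.8 − 10·log₁₀(4π·10.2²) = 106.8 − 10·log₁₀(1307.405) = 75.6 dB.
Converting to relative power and adding: 10^(75.6/10) + 10^(60.4/10) + 10^(85.4/10) + 10^(67.3/10) = 3.895e+08.
Combined level = 10 log₁₀(3.895e+08) = 85.9 dB.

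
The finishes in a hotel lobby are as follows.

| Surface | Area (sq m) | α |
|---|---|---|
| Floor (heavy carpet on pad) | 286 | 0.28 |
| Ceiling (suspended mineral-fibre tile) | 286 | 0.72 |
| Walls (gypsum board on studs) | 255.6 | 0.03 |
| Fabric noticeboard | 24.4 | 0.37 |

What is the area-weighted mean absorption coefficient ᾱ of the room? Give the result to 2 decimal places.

0.36

Total surface area S = 852.0 sq m.
Weighted sum Σ Sα = 302.696.
ᾱ = A/S = 0.36.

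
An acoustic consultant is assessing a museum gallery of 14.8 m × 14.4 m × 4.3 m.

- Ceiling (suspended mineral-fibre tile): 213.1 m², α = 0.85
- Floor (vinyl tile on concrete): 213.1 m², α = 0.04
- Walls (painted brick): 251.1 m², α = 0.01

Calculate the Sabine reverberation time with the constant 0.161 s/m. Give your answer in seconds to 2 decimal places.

A = Σ Sᵢαᵢ = 213.1·0.85 + 213.1·0.04 + 251.1·0.01 = 192.170 sabins.
Volume V = 14.8 × 14.4 × 4.3 = 916.416 m³.
T = 0.161 V/A = 0.161·916.416/192.170 = 0.77 s.

0.77 sec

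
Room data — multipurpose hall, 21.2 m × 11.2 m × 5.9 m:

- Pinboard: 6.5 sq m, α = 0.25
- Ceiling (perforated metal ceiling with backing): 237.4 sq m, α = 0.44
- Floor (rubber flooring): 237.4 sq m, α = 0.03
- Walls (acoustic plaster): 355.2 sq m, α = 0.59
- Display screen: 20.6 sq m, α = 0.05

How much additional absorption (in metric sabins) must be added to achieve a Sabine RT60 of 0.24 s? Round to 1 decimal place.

616.0 sabins

Summing Sᵢαᵢ: 1.625 + 104.456 + 7.122 + 209.568 + 1.030 → A₁ = 323.801 sabins.
Target A₂ = 0.161·1400.896/0.24 = 939.768 sabins (V = 1400.896 m³).
ΔA = A₂ − A₁ = 939.768 − 323.801 = 616.0 sabins.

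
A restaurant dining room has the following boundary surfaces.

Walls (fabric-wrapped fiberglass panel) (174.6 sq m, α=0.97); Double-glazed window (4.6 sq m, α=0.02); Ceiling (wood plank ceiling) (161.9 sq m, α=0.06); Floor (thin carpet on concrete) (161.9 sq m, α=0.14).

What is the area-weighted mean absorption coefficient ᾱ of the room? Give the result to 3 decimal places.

0.401

Total surface area S = 503.0 sq m.
Weighted sum Σ Sα = 201.834.
ᾱ = A/S = 0.401.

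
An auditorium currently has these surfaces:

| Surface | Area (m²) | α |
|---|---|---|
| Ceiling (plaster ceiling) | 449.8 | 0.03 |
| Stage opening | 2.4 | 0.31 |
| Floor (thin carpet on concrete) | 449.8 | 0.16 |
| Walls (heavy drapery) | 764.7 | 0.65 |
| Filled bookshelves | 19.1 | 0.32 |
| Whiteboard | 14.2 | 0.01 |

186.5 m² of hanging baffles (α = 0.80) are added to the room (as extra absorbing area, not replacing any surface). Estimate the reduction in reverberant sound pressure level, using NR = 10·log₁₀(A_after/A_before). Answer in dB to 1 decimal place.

1.0 dB

Equivalent absorption area: A_before = 449.8*0.03 + 2.4*0.31 + 449.8*0.16 + 764.7*0.65 + 19.1*0.32 + 14.2*0.01 = 589.515 m².
Added absorption = 186.5 × 0.80 = 149.200 sabins.
New total A_after = 738.715 sabins.
Reduction = 10 log₁₀(A_after/A_before) = 10 log₁₀(1.2531) = 1.0 dB.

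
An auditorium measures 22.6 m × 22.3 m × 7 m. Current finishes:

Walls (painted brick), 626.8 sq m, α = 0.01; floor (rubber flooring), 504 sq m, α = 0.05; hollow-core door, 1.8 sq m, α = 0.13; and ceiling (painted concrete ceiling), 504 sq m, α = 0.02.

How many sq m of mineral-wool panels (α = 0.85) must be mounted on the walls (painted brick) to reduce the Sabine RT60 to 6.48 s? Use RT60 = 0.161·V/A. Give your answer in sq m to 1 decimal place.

A₁ = Σ Sᵢαᵢ = 626.8×0.01 + 504×0.05 + 1.8×0.13 + 504×0.02 = 41.782 sabins.
Required A₂ = 0.161·3527.86/6.48 = 87.652 sabins.
ΔA needed = 87.652 − 41.782 = 45.870 sabins.
Each sq m of panel replacing the walls (painted brick) adds (0.85 − 0.01) = 0.84 sabins.
Panel area = 45.870 / 0.84 = 54.6 sq m.

54.6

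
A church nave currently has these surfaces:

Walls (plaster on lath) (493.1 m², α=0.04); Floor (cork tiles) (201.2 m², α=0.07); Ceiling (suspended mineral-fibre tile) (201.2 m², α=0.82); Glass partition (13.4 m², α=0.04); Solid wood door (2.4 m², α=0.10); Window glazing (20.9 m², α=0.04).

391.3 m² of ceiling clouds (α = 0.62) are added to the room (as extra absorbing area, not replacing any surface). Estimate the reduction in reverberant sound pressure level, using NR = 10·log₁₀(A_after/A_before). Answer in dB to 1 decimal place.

3.4 dB

A_before = Σ Sᵢαᵢ = 493.1*0.04 + 201.2*0.07 + 201.2*0.82 + 13.4*0.04 + 2.4*0.10 + 20.9*0.04 = 200.404 sabins.
Treatment contributes 391.3·0.62 = 242.606 sabins.
New total A_after = 443.010 sabins.
NR = 10·log₁₀(443.010/200.404) = 3.4 dB.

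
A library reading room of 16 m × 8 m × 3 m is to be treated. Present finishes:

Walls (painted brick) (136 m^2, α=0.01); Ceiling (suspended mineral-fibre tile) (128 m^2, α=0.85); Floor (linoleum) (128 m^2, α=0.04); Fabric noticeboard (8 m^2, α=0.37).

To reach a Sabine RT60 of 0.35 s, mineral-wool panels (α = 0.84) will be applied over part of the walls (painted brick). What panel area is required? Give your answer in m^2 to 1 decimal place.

A₁ = Σ Sᵢαᵢ = 136·0.01 + 128·0.85 + 128·0.04 + 8·0.37 = 118.240 sabins.
Required A₂ = 0.161·384/0.35 = 176.640 sabins.
ΔA needed = 176.640 − 118.240 = 58.400 sabins.
Each m^2 of panel replacing the walls (painted brick) adds (0.84 − 0.01) = 0.83 sabins.
Area = ΔA/Δα = 58.400/0.83 = 70.4 m^2.

70.4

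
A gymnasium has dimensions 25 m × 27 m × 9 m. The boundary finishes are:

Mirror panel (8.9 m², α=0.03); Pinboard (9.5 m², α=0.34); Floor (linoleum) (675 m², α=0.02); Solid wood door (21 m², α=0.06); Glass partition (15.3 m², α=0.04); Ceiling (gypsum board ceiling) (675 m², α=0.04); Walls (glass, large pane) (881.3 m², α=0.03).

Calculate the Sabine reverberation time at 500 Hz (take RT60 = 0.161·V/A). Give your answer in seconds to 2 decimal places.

13.53 s

A = Σ Sᵢαᵢ = 8.9×0.03 + 9.5×0.34 + 675×0.02 + 21×0.06 + 15.3×0.04 + 675×0.04 + 881.3×0.03 = 72.308 sabins.
Volume V = 25 × 27 × 9 = 6075 m³.
Sabine: RT60 = 0.161 × 6075 / 72.308 = 13.53 s.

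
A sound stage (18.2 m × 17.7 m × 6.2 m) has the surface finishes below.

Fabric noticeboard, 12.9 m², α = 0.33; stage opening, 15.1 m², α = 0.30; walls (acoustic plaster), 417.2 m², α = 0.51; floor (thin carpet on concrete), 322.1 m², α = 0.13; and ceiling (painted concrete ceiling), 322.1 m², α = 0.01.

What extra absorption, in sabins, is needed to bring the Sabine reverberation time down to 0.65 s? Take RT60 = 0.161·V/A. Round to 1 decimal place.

228.1 sabins

A₁ = Σ Sᵢαᵢ = 12.9*0.33 + 15.1*0.30 + 417.2*0.51 + 322.1*0.13 + 322.1*0.01 = 266.653 sabins.
Target A₂ = 0.161·1997.268/0.65 = 494.708 sabins (V = 1997.268 m³).
Shortfall: 494.708 − 266.653 = 228.1 sabins.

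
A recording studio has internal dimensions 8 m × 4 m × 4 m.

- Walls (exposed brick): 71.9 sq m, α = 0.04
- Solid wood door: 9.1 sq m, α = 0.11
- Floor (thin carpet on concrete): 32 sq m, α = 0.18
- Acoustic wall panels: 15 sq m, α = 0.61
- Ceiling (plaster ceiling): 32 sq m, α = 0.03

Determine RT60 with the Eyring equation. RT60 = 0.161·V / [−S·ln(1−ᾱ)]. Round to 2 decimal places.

S = Σ Sᵢ = 160.0 sq m.
Absorption A = 71.9×0.04 + 9.1×0.11 + 32×0.18 + 15×0.61 + 32×0.03 = 19.747 sabins.
ᾱ = 19.747 / 160.0 = 0.1234.
Eyring denominator: −S ln(1−ᾱ) = 21.073.
V = 8 × 4 × 4 = 128 m³.
RT60 = 0.161 × 128 / 21.073 = 0.98 s.

0.98 sec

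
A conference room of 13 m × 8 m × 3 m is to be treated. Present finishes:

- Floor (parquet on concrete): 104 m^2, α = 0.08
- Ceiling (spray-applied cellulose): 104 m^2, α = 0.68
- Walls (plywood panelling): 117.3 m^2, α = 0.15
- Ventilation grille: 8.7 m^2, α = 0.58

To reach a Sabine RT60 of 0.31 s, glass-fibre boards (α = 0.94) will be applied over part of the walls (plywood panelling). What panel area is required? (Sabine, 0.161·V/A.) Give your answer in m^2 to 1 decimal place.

Equivalent absorption area: A₁ = 104·0.08 + 104·0.68 + 117.3·0.15 + 8.7·0.58 = 101.681 m^2.
Required A₂ = 0.161·312/0.31 = 162.039 sabins.
Absorption to add: 162.039 − 101.681 = 60.358 sabins.
Net gain per m^2: Δα = 0.94 − 0.15 = 0.79.
Panel area = 60.358 / 0.79 = 76.4 m^2.

76.4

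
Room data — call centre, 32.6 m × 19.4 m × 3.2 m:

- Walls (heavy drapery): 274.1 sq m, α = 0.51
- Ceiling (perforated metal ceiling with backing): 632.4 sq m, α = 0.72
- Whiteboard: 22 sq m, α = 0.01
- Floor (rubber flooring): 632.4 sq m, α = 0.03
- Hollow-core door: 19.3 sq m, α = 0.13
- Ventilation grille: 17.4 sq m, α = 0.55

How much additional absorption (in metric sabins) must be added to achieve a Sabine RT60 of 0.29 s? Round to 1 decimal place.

497.2 sabins

Total absorption A₁ = 274.1·0.51 + 632.4·0.72 + 22·0.01 + 632.4·0.03 + 19.3·0.13 + 17.4·0.55
  = 139.791 + 455.328 + 0.220 + 18.972 + 2.509 + 9.570 = 626.390 sq m sabins.
For T = 0.29 s, need A₂ = 0.161·V/T = 0.161·2023.808/0.29 = 1123.562 sabins.
Shortfall: 1123.562 − 626.390 = 497.2 sabins.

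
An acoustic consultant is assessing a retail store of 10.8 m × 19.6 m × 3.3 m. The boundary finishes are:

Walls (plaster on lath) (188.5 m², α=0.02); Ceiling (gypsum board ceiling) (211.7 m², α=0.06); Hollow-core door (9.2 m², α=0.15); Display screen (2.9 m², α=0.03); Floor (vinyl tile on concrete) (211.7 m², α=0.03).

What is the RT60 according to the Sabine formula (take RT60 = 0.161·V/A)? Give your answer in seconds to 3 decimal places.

Summing Sᵢαᵢ: 3.770 + 12.702 + 1.380 + 0.087 + 6.351 → A = 24.290 sabins.
V = 10.8·19.6·3.3 = 698.544 m³.
RT60 = 0.161 · V / A = 0.161 × 698.544 / 24.290 = 4.630 s.

4.630 seconds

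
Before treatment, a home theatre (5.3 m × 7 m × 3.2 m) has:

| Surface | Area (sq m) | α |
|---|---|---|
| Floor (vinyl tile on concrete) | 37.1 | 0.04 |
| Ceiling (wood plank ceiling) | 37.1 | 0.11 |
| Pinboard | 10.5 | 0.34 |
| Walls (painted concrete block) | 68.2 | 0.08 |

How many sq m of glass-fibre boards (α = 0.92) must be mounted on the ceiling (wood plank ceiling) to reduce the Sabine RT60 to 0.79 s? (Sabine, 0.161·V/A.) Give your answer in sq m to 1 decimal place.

11.9

Summing Sᵢαᵢ: 1.484 + 4.081 + 3.570 + 5.456 → A₁ = 14.591 sabins.
V = 118.72 m³. Target absorption A₂ = 0.161 × 118.72 / 0.79 = 24.195 sabins.
ΔA needed = 24.195 − 14.591 = 9.604 sabins.
Each sq m of panel replacing the ceiling (wood plank ceiling) adds (0.92 − 0.11) = 0.81 sabins.
Panel area = 9.604 / 0.81 = 11.9 sq m.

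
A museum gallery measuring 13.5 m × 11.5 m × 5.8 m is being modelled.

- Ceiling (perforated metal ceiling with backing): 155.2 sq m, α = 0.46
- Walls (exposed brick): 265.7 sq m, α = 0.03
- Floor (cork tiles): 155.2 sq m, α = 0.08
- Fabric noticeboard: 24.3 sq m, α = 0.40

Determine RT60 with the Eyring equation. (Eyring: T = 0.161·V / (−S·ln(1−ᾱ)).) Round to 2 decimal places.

S = Σ Sᵢ = 600.4 sq m.
Absorption A = 155.2·0.46 + 265.7·0.03 + 155.2·0.08 + 24.3·0.40 = 101.499 sabins.
ᾱ = 101.499 / 600.4 = 0.1691.
−S·ln(1−ᾱ) = −600.4 × ln(1 − 0.1691) = 111.222.
V = 13.5 × 11.5 × 5.8 = 900.45 m³.
T = 0.161·V/[−S·ln(1−ᾱ)] = 0.161·900.45/111.222 = 1.30 s.

1.30 seconds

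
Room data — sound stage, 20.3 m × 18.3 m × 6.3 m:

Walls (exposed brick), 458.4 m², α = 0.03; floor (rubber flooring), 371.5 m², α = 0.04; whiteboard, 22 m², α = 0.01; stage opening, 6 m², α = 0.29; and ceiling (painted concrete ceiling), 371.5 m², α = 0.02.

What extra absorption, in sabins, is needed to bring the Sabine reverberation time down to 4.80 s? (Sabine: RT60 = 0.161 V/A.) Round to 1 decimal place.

Total absorption A₁ = 458.4·0.03 + 371.5·0.04 + 22·0.01 + 6·0.29 + 371.5·0.02
  = 13.752 + 14.860 + 0.220 + 1.740 + 7.430 = 38.002 m² sabins.
Target A₂ = 0.161·2340.387/4.80 = 78.500 sabins (V = 2340.387 m³).
Additional absorption ΔA = 78.500 − 38.002 = 40.5 sabins.

40.5 sabins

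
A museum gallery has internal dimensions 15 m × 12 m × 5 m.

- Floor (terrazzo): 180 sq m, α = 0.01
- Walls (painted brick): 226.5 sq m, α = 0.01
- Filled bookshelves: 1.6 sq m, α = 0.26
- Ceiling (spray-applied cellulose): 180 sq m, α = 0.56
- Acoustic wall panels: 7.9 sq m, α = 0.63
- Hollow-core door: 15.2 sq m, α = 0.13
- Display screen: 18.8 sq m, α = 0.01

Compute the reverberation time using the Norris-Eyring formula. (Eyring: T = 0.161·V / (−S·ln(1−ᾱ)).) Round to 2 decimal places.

1.17 s

S = Σ Sᵢ = 630.0 sq m.
Absorption A = 180·0.01 + 226.5·0.01 + 1.6·0.26 + 180·0.56 + 7.9·0.63 + 15.2·0.13 + 18.8·0.01 = 112.422 sabins.
Mean coefficient ᾱ = A/S = 0.1784.
Eyring denominator: −S ln(1−ᾱ) = 123.796.
V = 15 × 12 × 5 = 900 m³.
RT60 = 0.161 × 900 / 123.796 = 1.17 s.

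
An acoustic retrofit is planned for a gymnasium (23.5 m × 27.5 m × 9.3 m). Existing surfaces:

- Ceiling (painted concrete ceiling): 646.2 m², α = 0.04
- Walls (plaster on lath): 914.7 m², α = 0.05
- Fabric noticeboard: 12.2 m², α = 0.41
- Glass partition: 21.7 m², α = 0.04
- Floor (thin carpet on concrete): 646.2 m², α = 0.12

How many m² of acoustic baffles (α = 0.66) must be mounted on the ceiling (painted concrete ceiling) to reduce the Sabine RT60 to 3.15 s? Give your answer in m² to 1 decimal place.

Total absorption A₁ = 646.2×0.04 + 914.7×0.05 + 12.2×0.41 + 21.7×0.04 + 646.2×0.12
  = 25.848 + 45.735 + 5.002 + 0.868 + 77.544 = 154.997 m² sabins.
V = 6010.125 m³. Target absorption A₂ = 0.161 × 6010.125 / 3.15 = 307.184 sabins.
ΔA needed = 307.184 − 154.997 = 152.187 sabins.
Net gain per m²: Δα = 0.66 − 0.04 = 0.62.
Panel area = 152.187 / 0.62 = 245.5 m².

245.5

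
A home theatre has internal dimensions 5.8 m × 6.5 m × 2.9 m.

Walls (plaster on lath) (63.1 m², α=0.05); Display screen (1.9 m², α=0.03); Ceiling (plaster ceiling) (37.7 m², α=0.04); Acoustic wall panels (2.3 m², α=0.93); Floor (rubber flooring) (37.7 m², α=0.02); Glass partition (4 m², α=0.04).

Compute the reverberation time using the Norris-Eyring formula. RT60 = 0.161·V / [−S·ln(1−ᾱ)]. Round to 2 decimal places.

S = Σ Sᵢ = 146.7 m².
Absorption A = 63.1·0.05 + 1.9·0.03 + 37.7·0.04 + 2.3·0.93 + 37.7·0.02 + 4·0.04 = 7.773 sabins.
ᾱ = 7.773 / 146.7 = 0.0530.
Eyring denominator: −S ln(1−ᾱ) = 7.989.
V = 5.8 × 6.5 × 2.9 = 109.33 m³.
RT60 = 0.161 × 109.33 / 7.989 = 2.20 s.

2.20 s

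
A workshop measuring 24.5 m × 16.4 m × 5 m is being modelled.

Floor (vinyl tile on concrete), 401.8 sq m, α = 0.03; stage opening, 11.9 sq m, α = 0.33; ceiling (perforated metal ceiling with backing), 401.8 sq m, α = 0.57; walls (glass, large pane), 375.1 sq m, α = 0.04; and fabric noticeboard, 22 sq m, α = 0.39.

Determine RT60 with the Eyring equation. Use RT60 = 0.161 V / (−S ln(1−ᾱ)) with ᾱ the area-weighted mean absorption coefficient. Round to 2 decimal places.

Total surface area S = 401.8 + 11.9 + 401.8 + 375.1 + 22 = 1212.6 sq m.
Absorption A = 401.8·0.03 + 11.9·0.33 + 401.8·0.57 + 375.1·0.04 + 22·0.39 = 268.591 sabins.
Mean coefficient ᾱ = A/S = 0.2215.
−S·ln(1−ᾱ) = −1212.6 × ln(1 − 0.2215) = 303.618.
V = 24.5 × 16.4 × 5 = 2009 m³.
T = 0.161·V/[−S·ln(1−ᾱ)] = 0.161·2009/303.618 = 1.07 s.

1.07 s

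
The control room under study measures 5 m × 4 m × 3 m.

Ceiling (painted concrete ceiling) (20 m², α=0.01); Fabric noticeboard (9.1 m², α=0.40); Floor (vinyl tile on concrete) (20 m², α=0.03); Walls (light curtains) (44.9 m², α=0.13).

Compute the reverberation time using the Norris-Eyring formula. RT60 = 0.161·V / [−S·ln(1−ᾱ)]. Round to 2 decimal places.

S = Σ Sᵢ = 94.0 m².
Σ(Sᵢαᵢ) = 20×0.01 + 9.1×0.40 + 20×0.03 + 44.9×0.13 = 10.277.
ᾱ = 10.277 / 94.0 = 0.1093.
−S·ln(1−ᾱ) = −94.0 × ln(1 − 0.1093) = 10.880.
V = 5 × 4 × 3 = 60 m³.
T = 0.161·V/[−S·ln(1−ᾱ)] = 0.161·60/10.880 = 0.89 s.

0.89 s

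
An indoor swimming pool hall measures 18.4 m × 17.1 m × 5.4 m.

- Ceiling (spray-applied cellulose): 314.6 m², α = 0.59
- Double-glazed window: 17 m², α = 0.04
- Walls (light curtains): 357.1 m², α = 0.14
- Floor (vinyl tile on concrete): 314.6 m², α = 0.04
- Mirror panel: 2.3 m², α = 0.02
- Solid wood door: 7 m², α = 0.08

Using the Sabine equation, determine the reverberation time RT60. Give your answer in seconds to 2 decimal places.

1.10 s

Equivalent absorption area: A = 314.6·0.59 + 17·0.04 + 357.1·0.14 + 314.6·0.04 + 2.3·0.02 + 7·0.08 = 249.478 m².
V = 18.4·17.1·5.4 = 1699.056 m³.
RT60 = 0.161 · V / A = 0.161 × 1699.056 / 249.478 = 1.10 s.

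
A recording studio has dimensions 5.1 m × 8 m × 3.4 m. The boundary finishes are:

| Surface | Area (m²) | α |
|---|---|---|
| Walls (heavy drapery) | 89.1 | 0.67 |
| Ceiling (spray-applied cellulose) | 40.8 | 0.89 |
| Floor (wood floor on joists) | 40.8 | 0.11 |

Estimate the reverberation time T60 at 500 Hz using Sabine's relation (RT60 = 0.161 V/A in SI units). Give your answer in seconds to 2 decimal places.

Summing Sᵢαᵢ: 59.697 + 36.312 + 4.488 → A = 100.497 sabins.
Volume V = 5.1 × 8 × 3.4 = 138.72 m³.
Sabine: RT60 = 0.161 × 138.72 / 100.497 = 0.22 s.

0.22 s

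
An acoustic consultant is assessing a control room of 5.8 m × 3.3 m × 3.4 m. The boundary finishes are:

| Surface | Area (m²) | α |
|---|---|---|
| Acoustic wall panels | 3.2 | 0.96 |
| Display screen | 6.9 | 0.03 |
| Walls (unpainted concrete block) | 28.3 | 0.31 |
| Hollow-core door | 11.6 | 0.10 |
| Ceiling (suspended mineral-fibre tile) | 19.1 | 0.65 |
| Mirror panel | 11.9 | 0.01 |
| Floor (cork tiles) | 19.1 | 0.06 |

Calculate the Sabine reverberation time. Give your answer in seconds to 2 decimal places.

Equivalent absorption area: A = 3.2×0.96 + 6.9×0.03 + 28.3×0.31 + 11.6×0.10 + 19.1×0.65 + 11.9×0.01 + 19.1×0.06 = 26.892 m².
Volume V = 5.8 × 3.3 × 3.4 = 65.076 m³.
RT60 = 0.161 · V / A = 0.161 × 65.076 / 26.892 = 0.39 s.

0.39 s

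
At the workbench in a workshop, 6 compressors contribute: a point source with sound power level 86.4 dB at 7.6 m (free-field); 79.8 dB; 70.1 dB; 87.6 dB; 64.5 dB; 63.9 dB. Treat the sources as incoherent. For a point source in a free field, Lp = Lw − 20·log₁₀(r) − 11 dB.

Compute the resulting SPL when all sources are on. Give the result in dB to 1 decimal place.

Source at 7.6 m: Lp = 86.4 − 20·log₁₀(7.6) − 11 = 57.8 dB.
Sum in the linear (power) domain: Σ 10^(Lᵢ/10) = 10^(57.8/10) + 10^(79.8/10) + 10^(70.1/10) + 10^(87.6/10) + 10^(64.5/10) + 10^(63.9/10) = 6.87e+08.
Back to dB: 10·log₁₀ Σ = 88.4 dB.

88.4 dB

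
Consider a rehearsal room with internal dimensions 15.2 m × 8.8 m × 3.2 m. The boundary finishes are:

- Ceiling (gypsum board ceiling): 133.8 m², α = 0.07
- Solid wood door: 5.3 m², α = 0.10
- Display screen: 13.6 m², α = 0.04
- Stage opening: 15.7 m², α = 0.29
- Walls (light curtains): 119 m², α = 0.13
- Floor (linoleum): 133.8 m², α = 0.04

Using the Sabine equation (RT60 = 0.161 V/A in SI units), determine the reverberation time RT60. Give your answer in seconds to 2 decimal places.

1.92 seconds

A = Σ Sᵢαᵢ = 133.8×0.07 + 5.3×0.10 + 13.6×0.04 + 15.7×0.29 + 119×0.13 + 133.8×0.04 = 35.815 sabins.
Volume V = 15.2 × 8.8 × 3.2 = 428.032 m³.
T = 0.161 V/A = 0.161·428.032/35.815 = 1.92 s.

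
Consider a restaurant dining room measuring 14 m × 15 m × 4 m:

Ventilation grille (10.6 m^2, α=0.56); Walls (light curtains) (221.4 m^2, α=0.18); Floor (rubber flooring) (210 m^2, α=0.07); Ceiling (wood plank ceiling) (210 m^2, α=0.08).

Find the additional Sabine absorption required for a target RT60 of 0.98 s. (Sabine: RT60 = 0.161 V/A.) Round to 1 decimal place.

Total absorption A₁ = 10.6·0.56 + 221.4·0.18 + 210·0.07 + 210·0.08
  = 5.936 + 39.852 + 14.700 + 16.800 = 77.288 m^2 sabins.
For T = 0.98 s, need A₂ = 0.161·V/T = 0.161·840/0.98 = 138.000 sabins.
ΔA = A₂ − A₁ = 138.000 − 77.288 = 60.7 sabins.

60.7 sabins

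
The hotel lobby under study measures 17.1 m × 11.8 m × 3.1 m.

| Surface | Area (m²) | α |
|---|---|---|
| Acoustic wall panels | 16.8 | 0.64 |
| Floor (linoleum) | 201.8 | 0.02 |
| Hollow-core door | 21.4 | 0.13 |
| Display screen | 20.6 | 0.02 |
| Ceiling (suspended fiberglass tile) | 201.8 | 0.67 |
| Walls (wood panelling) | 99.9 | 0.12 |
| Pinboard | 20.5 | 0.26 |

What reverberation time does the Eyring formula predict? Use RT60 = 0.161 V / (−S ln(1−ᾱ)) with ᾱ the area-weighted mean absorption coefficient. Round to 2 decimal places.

0.50 sec

Total surface area S = 16.8 + 201.8 + 21.4 + 20.6 + 201.8 + 99.9 + 20.5 = 582.8 m².
Absorption A = 16.8·0.64 + 201.8·0.02 + 21.4·0.13 + 20.6·0.02 + 201.8·0.67 + 99.9·0.12 + 20.5·0.26 = 170.506 sabins.
Mean coefficient ᾱ = A/S = 0.2926.
Eyring denominator: −S ln(1−ᾱ) = 201.741.
V = 17.1 × 11.8 × 3.1 = 625.518 m³.
RT60 = 0.161 × 625.518 / 201.741 = 0.50 s.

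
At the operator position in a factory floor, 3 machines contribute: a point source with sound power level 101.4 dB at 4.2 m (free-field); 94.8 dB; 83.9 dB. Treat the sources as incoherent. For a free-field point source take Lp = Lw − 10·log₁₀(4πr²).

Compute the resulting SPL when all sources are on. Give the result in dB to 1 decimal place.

Source at 4.2 m: Lp = 101.4 − 10·log₁₀(4π·4.2²) = 101.4 − 10·log₁₀(221.671) = 77.9 dB.
Converting to relative power and adding: 10^(77.9/10) + 10^(94.8/10) + 10^(83.9/10) = 3.327e+09.
Back to dB: 10·log₁₀ Σ = 95.2 dB.

95.2 dB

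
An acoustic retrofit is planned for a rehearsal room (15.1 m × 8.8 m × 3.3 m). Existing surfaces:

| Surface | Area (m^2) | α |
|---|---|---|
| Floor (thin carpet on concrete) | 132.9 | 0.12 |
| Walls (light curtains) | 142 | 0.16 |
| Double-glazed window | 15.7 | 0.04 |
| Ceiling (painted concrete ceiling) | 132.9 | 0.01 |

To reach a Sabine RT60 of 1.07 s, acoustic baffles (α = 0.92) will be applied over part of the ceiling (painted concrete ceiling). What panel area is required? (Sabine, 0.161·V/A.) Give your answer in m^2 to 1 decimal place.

Total absorption A₁ = 132.9*0.12 + 142*0.16 + 15.7*0.04 + 132.9*0.01
  = 15.948 + 22.720 + 0.628 + 1.329 = 40.625 m^2 sabins.
V = 438.504 m³. Target absorption A₂ = 0.161 × 438.504 / 1.07 = 65.981 sabins.
Absorption to add: 65.981 − 40.625 = 25.356 sabins.
Each m^2 of panel replacing the ceiling (painted concrete ceiling) adds (0.92 − 0.01) = 0.91 sabins.
Panel area = 25.356 / 0.91 = 27.9 m^2.

27.9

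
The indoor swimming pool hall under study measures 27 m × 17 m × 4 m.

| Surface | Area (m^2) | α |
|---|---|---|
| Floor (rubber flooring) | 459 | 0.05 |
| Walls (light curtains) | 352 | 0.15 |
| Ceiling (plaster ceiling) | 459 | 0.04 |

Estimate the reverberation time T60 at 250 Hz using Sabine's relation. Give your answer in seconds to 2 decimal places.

3.14 seconds

A = Σ Sᵢαᵢ = 459×0.05 + 352×0.15 + 459×0.04 = 94.110 sabins.
V = 27·17·4 = 1836 m³.
Sabine: RT60 = 0.161 × 1836 / 94.110 = 3.14 s.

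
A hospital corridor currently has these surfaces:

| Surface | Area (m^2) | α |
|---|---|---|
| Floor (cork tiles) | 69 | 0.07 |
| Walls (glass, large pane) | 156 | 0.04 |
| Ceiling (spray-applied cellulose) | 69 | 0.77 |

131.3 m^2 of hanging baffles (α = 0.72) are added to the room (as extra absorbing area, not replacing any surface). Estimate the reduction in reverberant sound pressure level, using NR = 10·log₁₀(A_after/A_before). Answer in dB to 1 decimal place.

3.9 dB

Summing Sᵢαᵢ: 4.830 + 6.240 + 53.130 → A_before = 64.200 sabins.
Treatment contributes 131.3·0.72 = 94.536 sabins.
A_after = 64.200 + 94.536 = 158.736 sabins.
NR = 10·log₁₀(158.736/64.200) = 3.9 dB.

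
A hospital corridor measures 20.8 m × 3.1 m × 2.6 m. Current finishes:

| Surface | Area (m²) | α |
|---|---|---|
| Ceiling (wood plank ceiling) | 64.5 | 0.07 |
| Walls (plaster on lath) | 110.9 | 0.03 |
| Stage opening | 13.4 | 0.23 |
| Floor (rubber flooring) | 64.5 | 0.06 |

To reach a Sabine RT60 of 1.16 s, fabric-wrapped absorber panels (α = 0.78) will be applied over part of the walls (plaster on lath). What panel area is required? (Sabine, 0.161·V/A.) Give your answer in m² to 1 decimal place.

Summing Sᵢαᵢ: 4.515 + 3.327 + 3.082 + 3.870 → A₁ = 14.794 sabins.
Required A₂ = 0.161·167.648/1.16 = 23.268 sabins.
Absorption to add: 23.268 − 14.794 = 8.474 sabins.
Each m² of panel replacing the walls (plaster on lath) adds (0.78 − 0.03) = 0.75 sabins.
Area = ΔA/Δα = 8.474/0.75 = 11.3 m².

11.3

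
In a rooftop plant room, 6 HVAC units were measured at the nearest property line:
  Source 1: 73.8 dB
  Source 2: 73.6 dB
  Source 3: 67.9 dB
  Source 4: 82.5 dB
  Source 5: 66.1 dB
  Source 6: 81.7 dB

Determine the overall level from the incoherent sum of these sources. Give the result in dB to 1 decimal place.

Σ 10^(Lᵢ/10) = 3.829e+08.
L_total = 10·log₁₀(3.829e+08) = 85.8 dB.

85.8 dB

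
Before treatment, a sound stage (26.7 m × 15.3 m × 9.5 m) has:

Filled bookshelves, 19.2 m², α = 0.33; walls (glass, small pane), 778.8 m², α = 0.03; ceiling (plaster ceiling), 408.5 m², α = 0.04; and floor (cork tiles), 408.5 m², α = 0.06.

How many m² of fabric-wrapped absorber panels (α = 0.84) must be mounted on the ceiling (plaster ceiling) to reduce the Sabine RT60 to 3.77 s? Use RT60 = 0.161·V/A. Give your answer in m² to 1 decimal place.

A₁ = Σ Sᵢαᵢ = 19.2·0.33 + 778.8·0.03 + 408.5·0.04 + 408.5·0.06 = 70.550 sabins.
Required A₂ = 0.161·3880.845/3.77 = 165.734 sabins.
Absorption to add: 165.734 − 70.550 = 95.184 sabins.
Each m² of panel replacing the ceiling (plaster ceiling) adds (0.84 − 0.04) = 0.80 sabins.
Area = ΔA/Δα = 95.184/0.80 = 119.0 m².

119.0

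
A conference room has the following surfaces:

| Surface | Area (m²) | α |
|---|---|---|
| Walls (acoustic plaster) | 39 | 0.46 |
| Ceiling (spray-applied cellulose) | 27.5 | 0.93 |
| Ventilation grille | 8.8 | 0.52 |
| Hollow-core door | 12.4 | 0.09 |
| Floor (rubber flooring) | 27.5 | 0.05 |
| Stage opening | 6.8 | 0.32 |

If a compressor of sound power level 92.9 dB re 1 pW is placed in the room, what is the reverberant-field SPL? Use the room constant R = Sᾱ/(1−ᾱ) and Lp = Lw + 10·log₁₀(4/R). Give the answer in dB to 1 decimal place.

Σ(Sᵢαᵢ) = 39×0.46 + 27.5×0.93 + 8.8×0.52 + 12.4×0.09 + 27.5×0.05 + 6.8×0.32 = 52.758; total area S = 122.0 m².
ᾱ = 0.4324, so room constant R = A/(1−ᾱ) = 92.949 m².
Lp = 92.9 + 10·log₁₀(4/92.949) = 92.9 + (-13.66) = 79.2 dB.

79.2 dB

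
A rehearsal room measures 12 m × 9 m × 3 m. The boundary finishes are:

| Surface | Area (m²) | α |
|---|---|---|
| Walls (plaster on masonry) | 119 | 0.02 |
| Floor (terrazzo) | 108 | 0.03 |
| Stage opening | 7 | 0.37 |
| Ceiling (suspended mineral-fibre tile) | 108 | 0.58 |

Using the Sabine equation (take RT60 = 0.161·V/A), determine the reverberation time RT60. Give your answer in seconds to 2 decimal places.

0.74 s

Summing Sᵢαᵢ: 2.380 + 3.240 + 2.590 + 62.640 → A = 70.850 sabins.
Volume V = 12 × 9 × 3 = 324 m³.
RT60 = 0.161 · V / A = 0.161 × 324 / 70.850 = 0.74 s.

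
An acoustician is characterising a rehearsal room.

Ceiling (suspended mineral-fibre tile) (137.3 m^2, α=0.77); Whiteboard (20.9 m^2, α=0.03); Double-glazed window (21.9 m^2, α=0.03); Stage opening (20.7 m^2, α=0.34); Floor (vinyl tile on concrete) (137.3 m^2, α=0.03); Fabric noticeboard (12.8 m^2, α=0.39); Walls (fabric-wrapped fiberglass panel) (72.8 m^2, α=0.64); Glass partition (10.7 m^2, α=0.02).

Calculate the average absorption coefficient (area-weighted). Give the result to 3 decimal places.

0.391

Total surface area S = 434.4 m^2.
Σ(Sᵢαᵢ) = 137.3·0.77 + 20.9·0.03 + 21.9·0.03 + 20.7·0.34 + 137.3·0.03 + 12.8·0.39 + 72.8·0.64 + 10.7·0.02 = 169.960.
ᾱ = 169.960 / 434.4 = 0.391.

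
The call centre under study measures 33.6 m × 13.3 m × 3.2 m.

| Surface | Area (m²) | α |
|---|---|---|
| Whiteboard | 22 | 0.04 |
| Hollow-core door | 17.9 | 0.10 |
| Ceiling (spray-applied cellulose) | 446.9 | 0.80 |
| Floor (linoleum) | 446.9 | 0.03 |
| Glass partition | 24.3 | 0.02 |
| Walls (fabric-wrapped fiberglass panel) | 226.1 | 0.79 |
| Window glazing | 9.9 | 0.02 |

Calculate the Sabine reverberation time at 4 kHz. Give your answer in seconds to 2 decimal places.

Total absorption A = 22·0.04 + 17.9·0.10 + 446.9·0.80 + 446.9·0.03 + 24.3·0.02 + 226.1·0.79 + 9.9·0.02
  = 0.880 + 1.790 + 357.520 + 13.407 + 0.486 + 178.619 + 0.198 = 552.900 m² sabins.
V = 33.6·13.3·3.2 = 1430.016 m³.
RT60 = 0.161 · V / A = 0.161 × 1430.016 / 552.900 = 0.42 s.

0.42 seconds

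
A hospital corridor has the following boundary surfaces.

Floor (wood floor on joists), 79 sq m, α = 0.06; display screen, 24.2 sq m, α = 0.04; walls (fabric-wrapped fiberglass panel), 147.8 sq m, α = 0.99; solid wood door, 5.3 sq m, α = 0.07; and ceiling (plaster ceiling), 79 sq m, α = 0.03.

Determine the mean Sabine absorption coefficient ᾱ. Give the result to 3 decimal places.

Total surface area S = 335.3 sq m.
A = 79·0.06 + 24.2·0.04 + 147.8·0.99 + 5.3·0.07 + 79·0.03 = 154.771 sabins.
ᾱ = A/S = 0.462.

0.462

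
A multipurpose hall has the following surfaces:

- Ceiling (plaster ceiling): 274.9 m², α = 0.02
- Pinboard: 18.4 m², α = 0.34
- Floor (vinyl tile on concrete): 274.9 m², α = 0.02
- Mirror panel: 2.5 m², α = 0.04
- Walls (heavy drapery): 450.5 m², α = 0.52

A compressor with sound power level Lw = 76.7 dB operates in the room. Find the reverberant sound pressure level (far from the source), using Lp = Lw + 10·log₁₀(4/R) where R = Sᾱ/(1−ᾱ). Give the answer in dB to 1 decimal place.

A = 251.612 sabins; S = 1021.2 m².
ᾱ = 0.2464, so room constant R = A/(1−ᾱ) = 333.880 m².
Lp = Lw + 10 log₁₀(4/R) = 76.7 -19.22 = 57.5 dB.

57.5 dB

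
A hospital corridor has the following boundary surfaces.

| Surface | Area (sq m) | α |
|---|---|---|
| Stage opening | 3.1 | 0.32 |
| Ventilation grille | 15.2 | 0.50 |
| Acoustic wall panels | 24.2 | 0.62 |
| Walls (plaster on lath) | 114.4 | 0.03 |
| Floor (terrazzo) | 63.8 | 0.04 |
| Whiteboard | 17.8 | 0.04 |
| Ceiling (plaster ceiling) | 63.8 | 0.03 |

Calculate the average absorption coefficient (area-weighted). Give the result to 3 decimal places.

Total surface area S = 302.3 sq m.
A = 3.1*0.32 + 15.2*0.50 + 24.2*0.62 + 114.4*0.03 + 63.8*0.04 + 17.8*0.04 + 63.8*0.03 = 32.206 sabins.
ᾱ = 32.206 / 302.3 = 0.107.

0.107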